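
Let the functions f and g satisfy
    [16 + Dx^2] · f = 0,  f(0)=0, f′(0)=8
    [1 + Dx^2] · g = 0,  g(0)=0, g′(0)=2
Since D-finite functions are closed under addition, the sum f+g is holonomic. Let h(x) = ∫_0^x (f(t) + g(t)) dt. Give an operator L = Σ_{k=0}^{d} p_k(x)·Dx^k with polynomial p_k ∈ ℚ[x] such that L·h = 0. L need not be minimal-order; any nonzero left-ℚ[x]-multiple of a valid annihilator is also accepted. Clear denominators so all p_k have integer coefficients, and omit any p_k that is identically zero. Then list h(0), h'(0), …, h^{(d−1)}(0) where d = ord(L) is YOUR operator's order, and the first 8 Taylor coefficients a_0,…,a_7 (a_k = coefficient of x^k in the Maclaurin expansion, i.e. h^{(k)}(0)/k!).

f: a_k = 0, 8, 0, -64/3, 0, 256/15, 0, -2048/315, …
g: a_k = 0, 2, 0, -1/3, 0, 1/60, 0, -1/2520, …
L₀ := lclm(L_f,L_g); ord L₀ ≤ 2+2.
Integrate: L := L₀·Dx.
L = 16·Dx + 17·Dx^3 + Dx^5  (order 5).
h: a_k = 0, 0, 5, 0, -65/12, 0, 205/72, 0, …
ICs: h(0) = 0, h′(0) = 0, h′′(0) = 10, h′′′(0) = 0, h′′′′(0) = -130.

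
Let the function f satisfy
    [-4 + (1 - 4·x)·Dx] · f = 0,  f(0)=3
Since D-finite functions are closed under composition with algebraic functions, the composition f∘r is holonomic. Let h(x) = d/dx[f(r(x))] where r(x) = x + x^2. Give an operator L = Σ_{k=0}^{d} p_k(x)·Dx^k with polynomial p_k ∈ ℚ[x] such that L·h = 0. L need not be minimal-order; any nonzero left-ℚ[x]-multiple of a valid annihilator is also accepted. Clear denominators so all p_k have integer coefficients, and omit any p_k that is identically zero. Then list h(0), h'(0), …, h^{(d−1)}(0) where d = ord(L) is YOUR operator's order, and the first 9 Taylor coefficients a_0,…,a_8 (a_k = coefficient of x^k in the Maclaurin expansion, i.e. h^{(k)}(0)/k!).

f: a_k = 3, 12, 48, 192, 768, 3072, 12288, 49152, 196608, …
f∘r: x↦r, Dx↦Dx/r' in L_f ⇒ L₀.
Derive L from L₀ (diff closure).
L = (10 + 24·x + 24·x^2) + (-1 + 2·x + 12·x^2 + 8·x^3)·Dx  (order 1).
h: a_k = 12, 120, 864, 5568, 33600, 194688, 1096704, 6051840, 32873472, …
ICs: h(0) = 12.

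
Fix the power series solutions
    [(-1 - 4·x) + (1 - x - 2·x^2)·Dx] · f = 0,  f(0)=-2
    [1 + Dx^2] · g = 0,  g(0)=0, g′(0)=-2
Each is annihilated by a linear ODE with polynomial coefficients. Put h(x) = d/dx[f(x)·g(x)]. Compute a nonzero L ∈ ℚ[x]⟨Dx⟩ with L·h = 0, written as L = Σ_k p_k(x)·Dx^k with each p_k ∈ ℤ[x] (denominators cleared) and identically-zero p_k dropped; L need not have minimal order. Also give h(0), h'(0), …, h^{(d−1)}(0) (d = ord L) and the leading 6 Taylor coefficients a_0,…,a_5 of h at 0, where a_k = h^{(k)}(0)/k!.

L = (31 - 2·x - 3·x^2 + 4·x^3 + 4·x^4) + (10 + 42·x + 12·x^2 + 16·x^3)·Dx + (-3 + 2·x + 5·x^2 + 4·x^3 + 4·x^4)·Dx^2  (order 2).
h: a_k = 4, 8, 34, 232/3, 1261/6, 2421/5, …
ICs: h(0) = 4, h′(0) = 8.

f: a_k = -2, -2, -6, -10, -22, -42, …
g: a_k = 0, -2, 0, 1/3, 0, -1/60, …
L₀ := L_f ⊗_s L_g (sym. prod.), ord ≤ 2.
h₀' ⇒ L via d/dx closure of L₀.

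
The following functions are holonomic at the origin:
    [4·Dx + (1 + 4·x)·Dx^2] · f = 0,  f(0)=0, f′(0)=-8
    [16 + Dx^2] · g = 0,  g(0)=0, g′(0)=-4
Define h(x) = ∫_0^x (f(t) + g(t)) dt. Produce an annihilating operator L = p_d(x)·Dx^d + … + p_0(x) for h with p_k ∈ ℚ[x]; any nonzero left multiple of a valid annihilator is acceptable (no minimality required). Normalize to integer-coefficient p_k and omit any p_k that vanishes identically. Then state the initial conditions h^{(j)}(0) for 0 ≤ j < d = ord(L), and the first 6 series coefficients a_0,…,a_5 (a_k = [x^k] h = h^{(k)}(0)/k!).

L = (448 + 512·x + 1024·x^2)·Dx^2 + (48 + 320·x + 768·x^2 + 1024·x^3)·Dx^3 + (28 + 32·x + 64·x^2)·Dx^4 + (3 + 20·x + 48·x^2 + 64·x^3)·Dx^5  (order 5).
h: a_k = 0, 0, -6, 16/3, -8, 128/5, …
ICs: h(0) = 0, h′(0) = 0, h′′(0) = -12, h′′′(0) = 32, h′′′′(0) = -192.

f: a_k = 0, -8, 16, -128/3, 128, -2048/5, …
g: a_k = 0, -4, 0, 32/3, 0, -128/15, …
L₀ := lclm(L_f,L_g); ord L₀ ≤ 2+2.
h=∫₀ˣh₀: take L = L₀·Dx.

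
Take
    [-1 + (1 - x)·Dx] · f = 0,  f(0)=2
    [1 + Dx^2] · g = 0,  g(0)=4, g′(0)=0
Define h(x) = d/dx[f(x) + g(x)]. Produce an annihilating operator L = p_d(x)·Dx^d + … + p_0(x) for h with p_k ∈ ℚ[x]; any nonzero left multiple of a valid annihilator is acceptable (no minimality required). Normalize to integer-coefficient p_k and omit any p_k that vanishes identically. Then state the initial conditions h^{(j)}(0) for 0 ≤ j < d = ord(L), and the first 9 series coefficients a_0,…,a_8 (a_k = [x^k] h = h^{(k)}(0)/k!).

f: a_k = 2, 2, 2, 2, 2, 2, 2, 2, 2, …
g: a_k = 4, 0, -2, 0, 1/6, 0, -1/180, 0, 1/10080, …
Weyl lclm of L_f,L_g ⇒ L₀ (ord ≤ 3).
Differentiate: ansatz ord ≤ ord L₀ ⇒ L.
L = (26 - 4·x + 2·x^2) + (-7 + 9·x - 3·x^2 + x^3)·Dx + (26 - 4·x + 2·x^2)·Dx^2 + (-7 + 9·x - 3·x^2 + x^3)·Dx^3  (order 3).
h: a_k = 2, 0, 6, 26/3, 10, 359/30, 14, 20161/1260, 18, …
ICs: h(0) = 2, h′(0) = 0, h′′(0) = 12.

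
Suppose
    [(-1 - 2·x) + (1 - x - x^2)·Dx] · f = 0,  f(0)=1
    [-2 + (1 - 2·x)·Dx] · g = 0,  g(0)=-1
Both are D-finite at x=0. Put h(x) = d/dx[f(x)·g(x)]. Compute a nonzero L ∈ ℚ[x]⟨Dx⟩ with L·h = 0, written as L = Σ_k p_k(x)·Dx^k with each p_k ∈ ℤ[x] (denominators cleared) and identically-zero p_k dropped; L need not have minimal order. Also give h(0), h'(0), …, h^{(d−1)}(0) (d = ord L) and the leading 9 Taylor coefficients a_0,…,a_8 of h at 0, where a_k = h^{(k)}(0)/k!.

L = (16 - 30·x - 30·x^2 + 32·x^3 + 48·x^4) + (-3 + 11·x - 3·x^2 - 22·x^3 + 10·x^4 + 12·x^5)·Dx  (order 1).
h: a_k = -3, -16, -57, -172, -470, -1206, -2961, -7040, -16335, …
ICs: h(0) = -3.

f: a_k = 1, 1, 2, 3, 5, 8, 13, 21, 34, …
g: a_k = -1, -2, -4, -8, -16, -32, -64, -128, -256, …
h₀=f·g: eliminate ⇒ L₀, order ≤ 1·1.
h₀' ⇒ L via d/dx closure of L₀.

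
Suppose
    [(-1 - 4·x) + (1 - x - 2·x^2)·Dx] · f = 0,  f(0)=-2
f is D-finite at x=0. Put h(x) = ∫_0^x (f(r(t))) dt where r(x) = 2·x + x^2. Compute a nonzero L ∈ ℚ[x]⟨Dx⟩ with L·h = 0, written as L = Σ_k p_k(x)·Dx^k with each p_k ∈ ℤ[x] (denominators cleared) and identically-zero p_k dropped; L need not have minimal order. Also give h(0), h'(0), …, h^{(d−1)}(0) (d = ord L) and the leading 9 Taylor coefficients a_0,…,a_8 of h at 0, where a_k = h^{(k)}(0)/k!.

f: a_k = -2, -2, -6, -10, -22, -42, -86, -170, -342, …
Change of var in L_f (x↦r) gives L₀.
h=∫₀ˣh₀: take L = L₀·Dx.
L = (2 + 16·x + 8·x^2)·Dx + (-1 + 3·x + 6·x^2 + 2·x^3)·Dx^2  (order 2).
h: a_k = 0, -2, -2, -26/3, -26, -478/5, -1054/3, -9402/7, -5226, …
ICs: h(0) = 0, h′(0) = -2.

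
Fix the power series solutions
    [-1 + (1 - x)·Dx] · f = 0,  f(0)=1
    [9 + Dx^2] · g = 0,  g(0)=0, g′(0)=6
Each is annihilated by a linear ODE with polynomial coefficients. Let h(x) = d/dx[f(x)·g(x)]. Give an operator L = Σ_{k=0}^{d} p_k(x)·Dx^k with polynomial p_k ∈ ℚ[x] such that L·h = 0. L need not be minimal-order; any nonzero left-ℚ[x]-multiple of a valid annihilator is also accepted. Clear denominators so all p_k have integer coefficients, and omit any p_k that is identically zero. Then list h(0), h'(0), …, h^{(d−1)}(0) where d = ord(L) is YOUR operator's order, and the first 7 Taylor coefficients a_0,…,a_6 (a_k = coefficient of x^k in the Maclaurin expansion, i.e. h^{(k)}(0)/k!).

f: a_k = 1, 1, 1, 1, 1, 1, 1, …
g: a_k = 0, 6, 0, -9, 0, 81/20, 0, …
h₀=f·g: eliminate ⇒ L₀, order ≤ 1·2.
h=h₀': d/dx-closure on L₀ ⇒ L.
L = (7 - 18·x + 9·x^2) + (-2 + 2·x)·Dx + (1 - 2·x + x^2)·Dx^2  (order 2).
h: a_k = 6, 12, -9, -12, 21/4, 63/10, 51/40, …
ICs: h(0) = 6, h′(0) = 12.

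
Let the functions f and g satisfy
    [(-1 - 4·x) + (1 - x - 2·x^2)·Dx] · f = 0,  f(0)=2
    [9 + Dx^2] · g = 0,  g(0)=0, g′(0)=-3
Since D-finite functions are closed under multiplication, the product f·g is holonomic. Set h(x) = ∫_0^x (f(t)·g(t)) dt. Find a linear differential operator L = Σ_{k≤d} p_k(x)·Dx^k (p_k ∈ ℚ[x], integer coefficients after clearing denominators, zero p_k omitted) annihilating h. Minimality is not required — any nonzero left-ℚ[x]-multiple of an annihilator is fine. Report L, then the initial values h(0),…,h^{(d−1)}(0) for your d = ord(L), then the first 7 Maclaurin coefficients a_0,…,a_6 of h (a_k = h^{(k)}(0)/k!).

L = (-5 + 9·x + 18·x^2)·Dx + (2 + 8·x)·Dx^2 + (-1 + x + 2·x^2)·Dx^3  (order 3).
h: a_k = 0, 0, -3, -2, -9/4, -21/5, -287/40, …
ICs: h(0) = 0, h′(0) = 0, h′′(0) = -6.

f: a_k = 2, 2, 6, 10, 22, 42, 86, …
g: a_k = 0, -3, 0, 9/2, 0, -81/40, 0, …
Product ⇒ symmetric product L₀, ord ≤ 2.
∫: right-multiply L₀ by Dx.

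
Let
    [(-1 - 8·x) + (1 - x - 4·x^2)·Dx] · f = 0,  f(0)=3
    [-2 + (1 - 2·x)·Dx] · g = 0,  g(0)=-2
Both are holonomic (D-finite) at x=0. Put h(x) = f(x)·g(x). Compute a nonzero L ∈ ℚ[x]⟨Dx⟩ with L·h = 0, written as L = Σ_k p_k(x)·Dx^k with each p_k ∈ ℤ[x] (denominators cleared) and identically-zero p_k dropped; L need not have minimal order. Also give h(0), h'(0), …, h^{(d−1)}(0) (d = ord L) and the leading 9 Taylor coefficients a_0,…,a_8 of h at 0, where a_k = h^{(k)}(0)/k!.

f: a_k = 3, 3, 15, 27, 87, 195, 543, 1323, 3495, …
g: a_k = -2, -4, -8, -16, -32, -64, -128, -256, -512, …
f·g: L₀ = L_f ⊗_s L_g, ord ≤ 1·1.
L = (-3 - 4·x + 24·x^2) + (1 - 3·x - 2·x^2 + 8·x^3)·Dx  (order 1).
h: a_k = -6, -18, -66, -186, -546, -1482, -4050, -10746, -28482, …
ICs: h(0) = -6.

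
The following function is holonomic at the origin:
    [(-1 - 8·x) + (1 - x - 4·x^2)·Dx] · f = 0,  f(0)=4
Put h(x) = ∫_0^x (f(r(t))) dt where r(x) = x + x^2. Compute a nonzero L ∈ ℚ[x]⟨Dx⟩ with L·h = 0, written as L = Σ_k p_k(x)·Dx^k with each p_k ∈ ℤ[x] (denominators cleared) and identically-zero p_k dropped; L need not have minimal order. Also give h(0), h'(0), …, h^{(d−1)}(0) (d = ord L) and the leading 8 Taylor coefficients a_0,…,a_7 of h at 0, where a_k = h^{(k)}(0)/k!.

f: a_k = 4, 4, 20, 36, 116, 260, 724, 1764, …
f∘r: x↦r, Dx↦Dx/r' in L_f ⇒ L₀.
h=∫₀ˣh₀: take L = L₀·Dx.
L = (1 + 10·x + 24·x^2 + 16·x^3)·Dx + (-1 + x + 5·x^2 + 8·x^3 + 4·x^4)·Dx^2  (order 2).
h: a_k = 0, 4, 2, 8, 19, 244/5, 416/3, 2756/7, …
ICs: h(0) = 0, h′(0) = 4.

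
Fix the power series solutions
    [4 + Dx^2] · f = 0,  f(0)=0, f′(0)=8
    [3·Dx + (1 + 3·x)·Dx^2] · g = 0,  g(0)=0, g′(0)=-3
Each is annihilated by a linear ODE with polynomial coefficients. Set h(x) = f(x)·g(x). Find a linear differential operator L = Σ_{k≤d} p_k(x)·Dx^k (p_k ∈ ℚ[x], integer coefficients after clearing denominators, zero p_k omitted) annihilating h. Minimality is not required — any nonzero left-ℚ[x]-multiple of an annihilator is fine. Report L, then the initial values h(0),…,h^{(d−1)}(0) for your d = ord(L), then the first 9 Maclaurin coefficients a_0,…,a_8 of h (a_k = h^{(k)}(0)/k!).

f: a_k = 0, 8, 0, -16/3, 0, 16/15, 0, -32/315, 0, …
g: a_k = 0, -3, 9/2, -9, 81/4, -243/5, 243/2, -2187/7, 6561/8, …
h₀=f·g: eliminate ⇒ L₀, order ≤ 2·2.
L = (-1112 - 1248·x + 7344·x^2 + 27648·x^3 + 20736·x^4) + (-48 + 2160·x + 10368·x^2 + 10368·x^3)·Dx + (-250 + 240·x + 4968·x^2 + 13824·x^3 + 10368·x^4)·Dx^2 + (-12 + 540·x + 2592·x^2 + 2592·x^3)·Dx^3 + (7 + 138·x + 783·x^2 + 1728·x^3 + 1296·x^4)·Dx^4  (order 4).
h: a_k = 0, 0, -24, 36, -56, 138, -344, 4344/5, -47240/21, …
ICs: h(0) = 0, h′(0) = 0, h′′(0) = -48, h′′′(0) = 216.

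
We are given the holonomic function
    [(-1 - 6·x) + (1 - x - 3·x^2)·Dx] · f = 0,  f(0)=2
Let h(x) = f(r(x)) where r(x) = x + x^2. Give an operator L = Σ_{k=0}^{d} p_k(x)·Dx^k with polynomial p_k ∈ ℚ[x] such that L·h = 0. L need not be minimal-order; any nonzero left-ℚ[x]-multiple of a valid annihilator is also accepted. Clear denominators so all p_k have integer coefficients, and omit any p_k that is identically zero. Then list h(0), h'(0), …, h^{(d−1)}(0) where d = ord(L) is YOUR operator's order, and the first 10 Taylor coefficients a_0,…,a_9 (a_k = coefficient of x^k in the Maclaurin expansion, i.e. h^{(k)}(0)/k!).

L = (1 + 8·x + 18·x^2 + 12·x^3) + (-1 + x + 4·x^2 + 6·x^3 + 3·x^4)·Dx  (order 1).
h: a_k = 2, 2, 10, 30, 88, 274, 836, 2550, 7802, 23840, …
ICs: h(0) = 2.

f: a_k = 2, 2, 8, 14, 38, 80, 194, 434, 1016, 2318, …
f∘r: x↦r, Dx↦Dx/r' in L_f ⇒ L₀.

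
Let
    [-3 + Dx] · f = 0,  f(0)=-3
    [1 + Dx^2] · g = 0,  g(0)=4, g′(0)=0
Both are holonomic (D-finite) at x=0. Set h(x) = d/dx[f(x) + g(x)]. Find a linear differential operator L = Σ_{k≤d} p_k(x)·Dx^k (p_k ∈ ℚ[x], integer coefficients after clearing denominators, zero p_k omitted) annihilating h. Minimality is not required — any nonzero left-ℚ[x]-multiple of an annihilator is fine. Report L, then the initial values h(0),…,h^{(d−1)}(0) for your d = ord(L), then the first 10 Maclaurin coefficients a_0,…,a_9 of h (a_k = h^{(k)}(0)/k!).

f: a_k = -3, -9, -27/2, -27/2, -81/8, -243/40, -243/80, -729/560, -2187/4480, -729/4480, …
g: a_k = 4, 0, -2, 0, 1/6, 0, -1/180, 0, 1/10080, 0, …
L₀ := lclm(L_f,L_g); ord L₀ ≤ 1+2.
h₀' ⇒ L via d/dx closure of L₀.
L = 3 - Dx + 3·Dx^2 - Dx^3  (order 3).
h: a_k = -9, -31, -81/2, -239/6, -243/8, -2191/120, -729/80, -19679/5040, -6561/4480, -177151/362880, …
ICs: h(0) = -9, h′(0) = -31, h′′(0) = -81.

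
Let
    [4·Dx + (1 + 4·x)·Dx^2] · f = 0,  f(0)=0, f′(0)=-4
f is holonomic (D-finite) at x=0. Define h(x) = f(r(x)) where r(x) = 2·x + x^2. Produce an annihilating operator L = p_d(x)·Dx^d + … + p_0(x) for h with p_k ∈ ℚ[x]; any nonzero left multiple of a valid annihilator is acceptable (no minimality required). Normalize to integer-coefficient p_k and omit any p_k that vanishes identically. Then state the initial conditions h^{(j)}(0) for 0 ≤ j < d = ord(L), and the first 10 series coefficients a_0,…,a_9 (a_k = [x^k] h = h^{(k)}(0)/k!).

L = (7 + 8·x + 4·x^2)·Dx + (1 + 9·x + 12·x^2 + 4·x^3)·Dx^2  (order 2).
h: a_k = 0, -8, 28, -416/3, 776, -23168/5, 86464/3, -1290752/7, 1204288, -71911424/9, …
ICs: h(0) = 0, h′(0) = -8.

f: a_k = 0, -4, 8, -64/3, 64, -1024/5, 2048/3, -16384/7, 8192, -262144/9, …
f∘r: x↦r, Dx↦Dx/r' in L_f ⇒ L₀.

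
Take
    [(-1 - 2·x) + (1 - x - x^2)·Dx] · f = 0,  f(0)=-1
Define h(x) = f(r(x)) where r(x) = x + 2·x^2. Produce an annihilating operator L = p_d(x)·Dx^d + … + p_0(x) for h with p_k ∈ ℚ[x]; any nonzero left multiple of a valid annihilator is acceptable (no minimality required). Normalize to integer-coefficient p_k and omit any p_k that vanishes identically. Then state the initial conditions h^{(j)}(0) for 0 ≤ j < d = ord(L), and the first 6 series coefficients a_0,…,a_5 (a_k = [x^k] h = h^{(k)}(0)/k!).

L = (1 + 6·x + 12·x^2 + 16·x^3) + (-1 + x + 3·x^2 + 4·x^3 + 4·x^4)·Dx  (order 1).
h: a_k = -1, -1, -4, -11, -31, -84, …
ICs: h(0) = -1.

f: a_k = -1, -1, -2, -3, -5, -8, …
f∘r: x↦r, Dx↦Dx/r' in L_f ⇒ L₀.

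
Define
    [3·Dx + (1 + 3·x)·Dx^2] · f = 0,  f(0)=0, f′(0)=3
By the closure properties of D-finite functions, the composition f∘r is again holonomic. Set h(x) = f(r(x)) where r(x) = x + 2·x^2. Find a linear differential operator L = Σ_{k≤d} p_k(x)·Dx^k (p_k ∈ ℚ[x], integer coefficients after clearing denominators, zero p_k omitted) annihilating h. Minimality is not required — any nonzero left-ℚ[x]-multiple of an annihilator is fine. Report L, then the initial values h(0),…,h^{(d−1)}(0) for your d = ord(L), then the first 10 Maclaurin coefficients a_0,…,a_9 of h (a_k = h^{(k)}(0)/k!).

L = (-1 + 12·x + 24·x^2)·Dx + (1 + 7·x + 18·x^2 + 24·x^3)·Dx^2  (order 2).
h: a_k = 0, 3, 3/2, -9, 63/4, -27/5, -99/2, 1053/7, -1377/8, -243, …
ICs: h(0) = 0, h′(0) = 3.

f: a_k = 0, 3, -9/2, 9, -81/4, 243/5, -243/2, 2187/7, -6561/8, 2187, …
Substitute x→r, Dx→(1/r')Dx; clear ⇒ L₀.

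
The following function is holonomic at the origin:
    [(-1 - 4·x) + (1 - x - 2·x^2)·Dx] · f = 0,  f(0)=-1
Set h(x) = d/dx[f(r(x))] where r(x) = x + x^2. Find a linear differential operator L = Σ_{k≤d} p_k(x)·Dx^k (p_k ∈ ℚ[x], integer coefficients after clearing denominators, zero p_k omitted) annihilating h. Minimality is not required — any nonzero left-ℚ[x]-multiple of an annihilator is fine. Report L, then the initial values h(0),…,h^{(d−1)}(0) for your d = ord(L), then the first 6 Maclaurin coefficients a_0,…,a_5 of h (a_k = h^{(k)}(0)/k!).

f: a_k = -1, -1, -3, -5, -11, -21, …
h₀=f(r): pull back L_f along r ⇒ L₀.
Differentiate: ansatz ord ≤ ord L₀ ⇒ L.
L = (8 + 10·x + 30·x^2 + 40·x^3 + 20·x^4) + (-1 - x + 5·x^2 + 10·x^3 + 10·x^4 + 4·x^5)·Dx  (order 1).
h: a_k = -1, -8, -33, -116, -400, -1314, …
ICs: h(0) = -1.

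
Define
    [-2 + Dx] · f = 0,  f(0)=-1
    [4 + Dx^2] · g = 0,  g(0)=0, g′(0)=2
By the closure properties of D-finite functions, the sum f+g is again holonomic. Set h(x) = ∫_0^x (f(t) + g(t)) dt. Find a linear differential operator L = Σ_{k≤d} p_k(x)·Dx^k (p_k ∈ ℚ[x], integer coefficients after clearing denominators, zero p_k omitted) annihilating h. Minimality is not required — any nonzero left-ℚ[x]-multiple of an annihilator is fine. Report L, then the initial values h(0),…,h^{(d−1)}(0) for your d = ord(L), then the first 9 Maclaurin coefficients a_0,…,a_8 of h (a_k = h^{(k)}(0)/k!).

L = -8·Dx + 4·Dx^2 - 2·Dx^3 + Dx^4  (order 4).
h: a_k = 0, -1, 0, -2/3, -2/3, -2/15, 0, -4/315, -2/315, …
ICs: h(0) = 0, h′(0) = -1, h′′(0) = 0, h′′′(0) = -4.

f: a_k = -1, -2, -2, -4/3, -2/3, -4/15, -4/45, -8/315, -2/315, …
g: a_k = 0, 2, 0, -4/3, 0, 4/15, 0, -8/315, 0, …
f+g: L₀ = lclm(L_f,L_g), ord ≤ 1+2.
h=∫₀ˣh₀: take L = L₀·Dx.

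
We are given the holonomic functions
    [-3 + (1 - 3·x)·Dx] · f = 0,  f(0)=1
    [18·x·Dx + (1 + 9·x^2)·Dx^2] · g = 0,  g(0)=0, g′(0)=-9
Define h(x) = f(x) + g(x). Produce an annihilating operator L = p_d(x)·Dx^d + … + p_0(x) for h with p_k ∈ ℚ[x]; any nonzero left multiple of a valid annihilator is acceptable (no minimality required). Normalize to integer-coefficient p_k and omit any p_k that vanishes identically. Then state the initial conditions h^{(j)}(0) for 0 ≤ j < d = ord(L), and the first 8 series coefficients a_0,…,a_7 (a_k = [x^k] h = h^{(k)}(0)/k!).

f: a_k = 1, 3, 9, 27, 81, 243, 729, 2187, …
g: a_k = 0, -9, 0, 27, 0, -729/5, 0, 6561/7, …
h₀=f+g: left-lcm gives L₀, ord ≤ 3.
L = (-18 + 216·x + 486·x^2)·Dx + (12 - 18·x + 108·x^2 + 486·x^3)·Dx^2 + (-1 + 81·x^4)·Dx^3  (order 3).
h: a_k = 1, -6, 9, 54, 81, 486/5, 729, 21870/7, …
ICs: h(0) = 1, h′(0) = -6, h′′(0) = 18.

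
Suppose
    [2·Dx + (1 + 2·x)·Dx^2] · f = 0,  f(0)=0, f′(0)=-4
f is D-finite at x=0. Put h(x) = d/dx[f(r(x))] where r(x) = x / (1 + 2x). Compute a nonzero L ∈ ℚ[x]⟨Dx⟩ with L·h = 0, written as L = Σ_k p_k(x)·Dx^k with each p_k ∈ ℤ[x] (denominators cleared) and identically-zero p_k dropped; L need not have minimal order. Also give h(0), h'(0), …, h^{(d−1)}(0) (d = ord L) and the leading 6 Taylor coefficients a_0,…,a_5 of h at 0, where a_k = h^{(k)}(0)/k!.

f: a_k = 0, -4, 4, -16/3, 8, -64/5, …
Change of var in L_f (x↦r) gives L₀.
Derive L from L₀ (diff closure).
L = (6 + 16·x) + (1 + 6·x + 8·x^2)·Dx  (order 1).
h: a_k = -4, 24, -112, 480, -1984, 8064, …
ICs: h(0) = -4.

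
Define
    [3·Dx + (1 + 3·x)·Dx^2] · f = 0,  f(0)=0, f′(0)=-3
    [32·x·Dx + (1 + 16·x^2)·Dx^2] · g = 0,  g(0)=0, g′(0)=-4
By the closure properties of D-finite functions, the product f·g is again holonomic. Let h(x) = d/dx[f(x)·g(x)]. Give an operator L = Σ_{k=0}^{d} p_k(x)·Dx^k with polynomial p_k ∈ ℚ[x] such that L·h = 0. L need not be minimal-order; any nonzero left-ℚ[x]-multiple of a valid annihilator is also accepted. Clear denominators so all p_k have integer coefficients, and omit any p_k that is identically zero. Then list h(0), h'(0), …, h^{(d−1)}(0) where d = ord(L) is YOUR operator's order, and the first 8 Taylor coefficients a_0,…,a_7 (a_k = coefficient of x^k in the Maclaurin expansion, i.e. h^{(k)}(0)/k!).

f: a_k = 0, -3, 9/2, -9, 81/4, -243/5, 243/2, -2187/7, …
g: a_k = 0, -4, 0, 64/3, 0, -1024/5, 0, 16384/7, …
Sym-product of L_f,L_g gives L₀ (≤ ord 4).
h₀' ⇒ L via d/dx closure of L₀.
L = (15744 + 89280·x + 811008·x^2 + 5299200·x^3 + 13271040·x^4 + 17252352·x^5 + 21233664·x^7) + (4258 + 91200·x + 775488·x^2 + 4635648·x^3 + 18247680·x^4 + 41140224·x^5 + 46448640·x^6 + 21233664·x^7 + 74317824·x^8)·Dx + (492 + 12548·x + 131328·x^2 + 747968·x^3 + 3219456·x^4 + 10146816·x^5 + 21233664·x^6 + 24920064·x^7 + 21233664·x^8 + 42467328·x^9)·Dx^2 + (73 + 822·x + 6161·x^2 + 34944·x^3 + 151168·x^4 + 500736·x^5 + 1322496·x^6 + 2654208·x^7 + 3244032·x^8 + 3538944·x^9 + 5308416·x^10)·Dx^3  (order 3).
h: a_k = 0, 24, -54, -112, 75, 18504/5, -34146/5, -198624/5, …
ICs: h(0) = 0, h′(0) = 24, h′′(0) = -108.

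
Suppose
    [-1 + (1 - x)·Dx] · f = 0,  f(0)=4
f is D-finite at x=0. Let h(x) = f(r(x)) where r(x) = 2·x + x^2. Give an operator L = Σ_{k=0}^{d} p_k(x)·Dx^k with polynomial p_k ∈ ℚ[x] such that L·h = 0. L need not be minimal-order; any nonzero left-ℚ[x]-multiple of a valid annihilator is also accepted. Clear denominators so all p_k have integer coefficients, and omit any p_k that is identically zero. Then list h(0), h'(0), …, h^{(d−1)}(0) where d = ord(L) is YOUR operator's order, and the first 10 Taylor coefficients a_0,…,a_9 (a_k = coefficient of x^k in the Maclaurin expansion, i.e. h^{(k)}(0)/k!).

L = (2 + 2·x) + (-1 + 2·x + x^2)·Dx  (order 1).
h: a_k = 4, 8, 20, 48, 116, 280, 676, 1632, 3940, 9512, …
ICs: h(0) = 4.

f: a_k = 4, 4, 4, 4, 4, 4, 4, 4, 4, 4, …
Substitute x→r, Dx→(1/r')Dx; clear ⇒ L₀.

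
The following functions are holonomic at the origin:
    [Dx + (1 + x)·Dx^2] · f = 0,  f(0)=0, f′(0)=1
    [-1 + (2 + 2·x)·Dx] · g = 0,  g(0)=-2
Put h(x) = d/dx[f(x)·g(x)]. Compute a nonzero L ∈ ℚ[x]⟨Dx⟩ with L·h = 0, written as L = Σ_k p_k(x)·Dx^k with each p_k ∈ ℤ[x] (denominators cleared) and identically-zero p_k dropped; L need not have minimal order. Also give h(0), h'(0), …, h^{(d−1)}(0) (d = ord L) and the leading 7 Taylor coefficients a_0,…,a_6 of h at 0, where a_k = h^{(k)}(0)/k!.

L = 1 + (8 + 8·x)·Dx + (4 + 8·x + 4·x^2)·Dx^2  (order 2).
h: a_k = -2, 0, 1/4, -1/3, 71/192, -31/80, 3043/7680, …
ICs: h(0) = -2, h′(0) = 0.

f: a_k = 0, 1, -1/2, 1/3, -1/4, 1/5, -1/6, …
g: a_k = -2, -1, 1/4, -1/8, 5/64, -7/128, 21/512, …
Product ⇒ symmetric product L₀, ord ≤ 2.
h=h₀': d/dx-closure on L₀ ⇒ L.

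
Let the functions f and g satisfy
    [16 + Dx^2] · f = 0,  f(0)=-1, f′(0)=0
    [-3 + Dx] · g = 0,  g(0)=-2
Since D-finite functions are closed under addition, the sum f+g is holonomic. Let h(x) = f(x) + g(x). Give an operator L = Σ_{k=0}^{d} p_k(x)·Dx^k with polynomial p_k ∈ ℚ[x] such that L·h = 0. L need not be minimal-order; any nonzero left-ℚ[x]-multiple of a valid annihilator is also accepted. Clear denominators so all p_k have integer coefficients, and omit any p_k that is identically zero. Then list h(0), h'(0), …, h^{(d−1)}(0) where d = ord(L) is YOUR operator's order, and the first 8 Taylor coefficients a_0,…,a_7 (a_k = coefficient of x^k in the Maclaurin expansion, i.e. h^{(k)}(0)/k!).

L = -48 + 16·Dx - 3·Dx^2 + Dx^3  (order 3).
h: a_k = -3, -6, -1, -9, -209/12, -81/20, 1319/360, -243/280, …
ICs: h(0) = -3, h′(0) = -6, h′′(0) = -2.

f: a_k = -1, 0, 8, 0, -32/3, 0, 256/45, 0, …
g: a_k = -2, -6, -9, -9, -27/4, -81/20, -81/40, -243/280, …
f+g: L₀ = lclm(L_f,L_g), ord ≤ 2+1.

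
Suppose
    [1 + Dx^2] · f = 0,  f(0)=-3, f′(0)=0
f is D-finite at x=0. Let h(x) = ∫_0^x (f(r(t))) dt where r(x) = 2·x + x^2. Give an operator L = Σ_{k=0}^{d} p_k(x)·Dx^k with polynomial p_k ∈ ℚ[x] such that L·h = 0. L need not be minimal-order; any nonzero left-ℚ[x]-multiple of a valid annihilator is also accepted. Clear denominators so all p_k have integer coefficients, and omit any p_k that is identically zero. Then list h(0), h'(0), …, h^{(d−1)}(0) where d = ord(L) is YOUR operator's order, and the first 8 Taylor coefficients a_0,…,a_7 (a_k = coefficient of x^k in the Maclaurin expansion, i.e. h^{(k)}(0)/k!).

L = (4 + 12·x + 12·x^2 + 4·x^3)·Dx - Dx^2 + (1 + x)·Dx^3  (order 3).
h: a_k = 0, -3, 0, 2, 3/2, -1/10, -2/3, -41/105, …
ICs: h(0) = 0, h′(0) = -3, h′′(0) = 0.

f: a_k = -3, 0, 3/2, 0, -1/8, 0, 1/240, 0, …
L₀ from L_f via x↦r, Dx↦r'^{-1}Dx.
h=∫₀ˣh₀: take L = L₀·Dx.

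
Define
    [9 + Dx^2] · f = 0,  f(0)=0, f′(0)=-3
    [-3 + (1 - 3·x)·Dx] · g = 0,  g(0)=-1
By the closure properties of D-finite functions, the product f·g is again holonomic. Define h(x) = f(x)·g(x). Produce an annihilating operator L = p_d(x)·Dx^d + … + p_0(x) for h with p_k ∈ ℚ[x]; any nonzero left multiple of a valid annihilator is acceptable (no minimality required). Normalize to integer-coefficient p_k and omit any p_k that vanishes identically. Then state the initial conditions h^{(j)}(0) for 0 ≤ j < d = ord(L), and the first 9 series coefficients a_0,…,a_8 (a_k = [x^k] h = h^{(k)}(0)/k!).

L = (-9 + 27·x) + 6·Dx + (-1 + 3·x)·Dx^2  (order 2).
h: a_k = 0, 3, 9, 45/2, 135/2, 8181/40, 24543/40, 1030563/560, 3091689/560, …
ICs: h(0) = 0, h′(0) = 3.

f: a_k = 0, -3, 0, 9/2, 0, -81/40, 0, 243/560, 0, …
g: a_k = -1, -3, -9, -27, -81, -243, -729, -2187, -6561, …
f·g: L₀ = L_f ⊗_s L_g, ord ≤ 2·1.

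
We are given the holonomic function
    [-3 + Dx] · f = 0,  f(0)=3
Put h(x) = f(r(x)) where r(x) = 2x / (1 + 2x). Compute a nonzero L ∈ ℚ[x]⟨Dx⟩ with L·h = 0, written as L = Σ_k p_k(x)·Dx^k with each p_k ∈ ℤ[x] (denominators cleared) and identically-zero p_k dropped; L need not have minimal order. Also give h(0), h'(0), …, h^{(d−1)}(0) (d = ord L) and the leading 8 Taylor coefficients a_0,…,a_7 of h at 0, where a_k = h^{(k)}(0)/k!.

f: a_k = 3, 9, 27/2, 27/2, 81/8, 243/40, 243/80, 729/560, …
h₀=f(r): pull back L_f along r ⇒ L₀.
L = -6 + (1 + 4·x + 4·x^2)·Dx  (order 1).
h: a_k = 3, 18, 18, -36, 18, 252/5, -828/5, 9864/35, …
ICs: h(0) = 3.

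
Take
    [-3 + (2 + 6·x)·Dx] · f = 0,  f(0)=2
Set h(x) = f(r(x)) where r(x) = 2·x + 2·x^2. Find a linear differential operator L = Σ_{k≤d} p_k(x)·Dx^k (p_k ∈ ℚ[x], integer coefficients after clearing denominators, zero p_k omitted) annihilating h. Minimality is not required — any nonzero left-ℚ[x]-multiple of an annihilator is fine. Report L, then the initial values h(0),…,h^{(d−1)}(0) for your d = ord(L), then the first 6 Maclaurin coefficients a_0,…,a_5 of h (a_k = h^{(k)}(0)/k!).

f: a_k = 2, 3, -9/4, 27/8, -405/64, 1701/128, …
L₀ from L_f via x↦r, Dx↦r'^{-1}Dx.
L = (-3 - 6·x) + (1 + 6·x + 6·x^2)·Dx  (order 1).
h: a_k = 2, 6, -3, 9, -117/4, 405/4, …
ICs: h(0) = 2.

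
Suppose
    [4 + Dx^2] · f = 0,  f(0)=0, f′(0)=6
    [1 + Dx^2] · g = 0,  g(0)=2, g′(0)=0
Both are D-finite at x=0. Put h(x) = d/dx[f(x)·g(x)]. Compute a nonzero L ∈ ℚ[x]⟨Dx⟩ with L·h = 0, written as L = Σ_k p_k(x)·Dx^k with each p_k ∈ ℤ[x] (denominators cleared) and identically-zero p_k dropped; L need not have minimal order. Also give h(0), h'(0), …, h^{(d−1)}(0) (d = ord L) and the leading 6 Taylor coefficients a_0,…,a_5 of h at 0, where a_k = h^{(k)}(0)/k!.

f: a_k = 0, 6, 0, -4, 0, 4/5, …
g: a_k = 2, 0, -1, 0, 1/12, 0, …
h₀=f·g: eliminate ⇒ L₀, order ≤ 2·2.
h=h₀': d/dx-closure on L₀ ⇒ L.
L = 9 + 10·Dx^2 + Dx^4  (order 4).
h: a_k = 12, 0, -42, 0, 61/2, 0, …
ICs: h(0) = 12, h′(0) = 0, h′′(0) = -84, h′′′(0) = 0.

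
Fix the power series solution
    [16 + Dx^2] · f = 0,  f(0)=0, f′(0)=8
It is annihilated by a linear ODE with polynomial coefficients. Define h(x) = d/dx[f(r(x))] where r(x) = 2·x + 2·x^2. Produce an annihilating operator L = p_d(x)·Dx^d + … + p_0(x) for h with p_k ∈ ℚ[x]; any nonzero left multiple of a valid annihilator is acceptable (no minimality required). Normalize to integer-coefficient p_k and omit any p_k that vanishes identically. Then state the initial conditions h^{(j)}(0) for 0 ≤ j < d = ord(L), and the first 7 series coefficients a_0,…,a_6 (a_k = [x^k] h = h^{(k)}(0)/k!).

f: a_k = 0, 8, 0, -64/3, 0, 256/15, 0, …
f∘r: x↦r, Dx↦Dx/r' in L_f ⇒ L₀.
Derive L from L₀ (diff closure).
L = (76 + 512·x + 1536·x^2 + 2048·x^3 + 1024·x^4) + (-6 - 12·x)·Dx + (1 + 4·x + 4·x^2)·Dx^2  (order 2).
h: a_k = 16, 32, -512, -2048, 512/3, 15360, 1458176/45, …
ICs: h(0) = 16, h′(0) = 32.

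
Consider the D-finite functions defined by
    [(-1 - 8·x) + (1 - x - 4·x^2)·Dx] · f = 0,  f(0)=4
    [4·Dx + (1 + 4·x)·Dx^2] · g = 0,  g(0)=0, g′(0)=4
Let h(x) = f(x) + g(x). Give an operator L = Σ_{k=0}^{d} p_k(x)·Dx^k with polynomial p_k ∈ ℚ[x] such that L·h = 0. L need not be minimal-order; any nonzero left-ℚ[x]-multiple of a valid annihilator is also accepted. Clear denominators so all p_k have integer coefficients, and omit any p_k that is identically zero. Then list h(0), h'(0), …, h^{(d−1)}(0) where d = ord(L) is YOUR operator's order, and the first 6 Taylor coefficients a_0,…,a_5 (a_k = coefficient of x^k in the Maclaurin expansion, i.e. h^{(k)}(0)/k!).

L = (268 + 1616·x + 5504·x^2 + 4608·x^3 + 6144·x^4)·Dx + (11 + 360·x + 3008·x^2 + 7680·x^3 + 9472·x^4 + 10240·x^5)·Dx^2 + (-7 - 67·x - 154·x^2 + 136·x^3 + 928·x^4 + 2176·x^5 + 2048·x^6)·Dx^3  (order 3).
h: a_k = 4, 8, 12, 172/3, 52, 2324/5, …
ICs: h(0) = 4, h′(0) = 8, h′′(0) = 24.

f: a_k = 4, 4, 20, 36, 116, 260, …
g: a_k = 0, 4, -8, 64/3, -64, 1024/5, …
f+g: L₀ = lclm(L_f,L_g), ord ≤ 1+2.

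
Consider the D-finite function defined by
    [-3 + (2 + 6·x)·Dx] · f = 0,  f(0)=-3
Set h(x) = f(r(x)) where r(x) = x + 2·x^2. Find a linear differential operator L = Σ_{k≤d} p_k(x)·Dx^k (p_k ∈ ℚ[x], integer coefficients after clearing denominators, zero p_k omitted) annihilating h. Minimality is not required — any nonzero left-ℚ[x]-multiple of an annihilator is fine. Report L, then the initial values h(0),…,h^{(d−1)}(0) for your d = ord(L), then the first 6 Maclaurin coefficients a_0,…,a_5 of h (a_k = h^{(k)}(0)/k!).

f: a_k = -3, -9/2, 27/8, -81/16, 1215/128, -5103/256, …
h₀=f(r): pull back L_f along r ⇒ L₀.
L = (-3 - 12·x) + (2 + 6·x + 12·x^2)·Dx  (order 1).
h: a_k = -3, -9/2, -45/8, 135/16, -945/128, -1215/256, …
ICs: h(0) = -3.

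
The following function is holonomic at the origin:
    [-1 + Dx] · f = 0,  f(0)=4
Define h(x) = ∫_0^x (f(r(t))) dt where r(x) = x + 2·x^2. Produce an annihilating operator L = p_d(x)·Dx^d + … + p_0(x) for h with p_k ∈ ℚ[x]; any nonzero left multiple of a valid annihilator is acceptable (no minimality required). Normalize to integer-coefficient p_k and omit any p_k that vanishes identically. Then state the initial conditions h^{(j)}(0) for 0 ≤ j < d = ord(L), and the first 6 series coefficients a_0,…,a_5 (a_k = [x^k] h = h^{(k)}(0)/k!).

f: a_k = 4, 4, 2, 2/3, 1/6, 1/30, …
f∘r: x↦r, Dx↦Dx/r' in L_f ⇒ L₀.
Integrate: L := L₀·Dx.
L = (-1 - 4·x)·Dx + Dx^2  (order 2).
h: a_k = 0, 4, 2, 10/3, 13/6, 73/30, …
ICs: h(0) = 0, h′(0) = 4.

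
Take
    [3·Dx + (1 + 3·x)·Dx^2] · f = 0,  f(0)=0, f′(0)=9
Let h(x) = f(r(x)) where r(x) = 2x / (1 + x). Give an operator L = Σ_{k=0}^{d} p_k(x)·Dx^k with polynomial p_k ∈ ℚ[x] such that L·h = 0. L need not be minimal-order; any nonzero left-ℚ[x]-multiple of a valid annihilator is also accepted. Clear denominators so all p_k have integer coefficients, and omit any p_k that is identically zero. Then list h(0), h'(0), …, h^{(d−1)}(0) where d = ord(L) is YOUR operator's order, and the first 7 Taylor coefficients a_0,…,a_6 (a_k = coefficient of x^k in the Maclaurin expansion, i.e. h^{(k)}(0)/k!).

f: a_k = 0, 9, -27/2, 27, -243/4, 729/5, -729/2, …
f∘r: x↦r, Dx↦Dx/r' in L_f ⇒ L₀.
L = (8 + 14·x)·Dx + (1 + 8·x + 7·x^2)·Dx^2  (order 2).
h: a_k = 0, 18, -72, 342, -1800, 50418/5, -58824, …
ICs: h(0) = 0, h′(0) = 18.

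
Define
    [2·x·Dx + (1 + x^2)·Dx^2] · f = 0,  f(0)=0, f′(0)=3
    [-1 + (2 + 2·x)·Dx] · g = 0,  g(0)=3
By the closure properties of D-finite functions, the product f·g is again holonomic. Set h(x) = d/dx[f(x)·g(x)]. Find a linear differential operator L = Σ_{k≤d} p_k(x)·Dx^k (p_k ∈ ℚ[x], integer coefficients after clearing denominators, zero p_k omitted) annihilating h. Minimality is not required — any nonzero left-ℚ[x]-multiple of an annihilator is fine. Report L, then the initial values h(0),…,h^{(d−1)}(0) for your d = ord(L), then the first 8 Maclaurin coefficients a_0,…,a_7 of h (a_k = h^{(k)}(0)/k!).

L = (5 + 40·x + 2·x^2 - 24·x^3 - 3·x^4) + (28 + 84·x + 72·x^2 - 56·x^3 - 84·x^4 - 12·x^5)·Dx + (12 + 8·x - 12·x^2 - 16·x^3 - 28·x^4 - 24·x^5 - 4·x^6)·Dx^2  (order 2).
h: a_k = 9, 9, -99/8, -15/4, 1167/128, 3681/640, -56559/5120, -33501/8960, …
ICs: h(0) = 9, h′(0) = 9.

f: a_k = 0, 3, 0, -1, 0, 3/5, 0, -3/7, …
g: a_k = 3, 3/2, -3/8, 3/16, -15/128, 21/256, -63/1024, 99/2048, …
Sym-product of L_f,L_g gives L₀ (≤ ord 2).
Derive L from L₀ (diff closure).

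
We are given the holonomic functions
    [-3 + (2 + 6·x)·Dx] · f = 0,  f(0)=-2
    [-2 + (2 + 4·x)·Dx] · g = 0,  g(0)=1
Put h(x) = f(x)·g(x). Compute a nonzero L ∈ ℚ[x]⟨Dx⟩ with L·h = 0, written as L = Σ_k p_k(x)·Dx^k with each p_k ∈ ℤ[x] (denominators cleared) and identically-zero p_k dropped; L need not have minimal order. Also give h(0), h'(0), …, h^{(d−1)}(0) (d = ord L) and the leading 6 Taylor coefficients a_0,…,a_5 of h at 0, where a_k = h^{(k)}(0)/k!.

L = (-5 - 12·x) + (2 + 10·x + 12·x^2)·Dx  (order 1).
h: a_k = -2, -5, 1/4, -5/8, 101/64, -515/128, …
ICs: h(0) = -2.

f: a_k = -2, -3, 9/4, -27/8, 405/64, -1701/128, …
g: a_k = 1, 1, -1/2, 1/2, -5/8, 7/8, …
f·g: L₀ = L_f ⊗_s L_g, ord ≤ 1·1.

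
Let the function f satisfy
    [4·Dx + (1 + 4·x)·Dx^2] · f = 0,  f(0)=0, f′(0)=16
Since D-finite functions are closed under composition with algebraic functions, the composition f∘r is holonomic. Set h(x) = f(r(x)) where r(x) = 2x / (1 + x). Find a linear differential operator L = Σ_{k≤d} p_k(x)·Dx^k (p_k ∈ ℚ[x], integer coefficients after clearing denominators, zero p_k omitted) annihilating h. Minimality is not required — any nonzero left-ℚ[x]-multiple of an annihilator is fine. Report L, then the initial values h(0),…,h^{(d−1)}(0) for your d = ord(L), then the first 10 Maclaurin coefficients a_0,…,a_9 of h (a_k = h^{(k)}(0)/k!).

L = (10 + 18·x)·Dx + (1 + 10·x + 9·x^2)·Dx^2  (order 2).
h: a_k = 0, 32, -160, 2912/3, -6560, 236192/5, -1062880/3, 19131872/7, -21523360, 1549681952/9, …
ICs: h(0) = 0, h′(0) = 32.

f: a_k = 0, 16, -32, 256/3, -256, 4096/5, -8192/3, 65536/7, -32768, 1048576/9, …
Change of var in L_f (x↦r) gives L₀.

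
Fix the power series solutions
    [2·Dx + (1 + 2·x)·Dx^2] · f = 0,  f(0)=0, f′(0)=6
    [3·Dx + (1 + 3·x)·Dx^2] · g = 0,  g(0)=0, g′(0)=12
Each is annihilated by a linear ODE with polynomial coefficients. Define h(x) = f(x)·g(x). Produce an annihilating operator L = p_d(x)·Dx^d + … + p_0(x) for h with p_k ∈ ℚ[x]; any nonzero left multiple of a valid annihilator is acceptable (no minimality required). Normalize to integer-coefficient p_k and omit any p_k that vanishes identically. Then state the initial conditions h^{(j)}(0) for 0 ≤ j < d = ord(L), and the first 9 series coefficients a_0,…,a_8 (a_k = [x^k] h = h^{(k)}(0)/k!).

L = (156 + 720·x + 864·x^2)·Dx + (310 + 2244·x + 5400·x^2 + 4320·x^3)·Dx^2 + (88 + 860·x + 3132·x^2 + 5040·x^3 + 3024·x^4)·Dx^3 + (5 + 62·x + 305·x^2 + 744·x^3 + 900·x^4 + 432·x^5)·Dx^4  (order 4).
h: a_k = 0, 0, 72, -180, 420, -990, 11934/5, -5892, 520344/35, …
ICs: h(0) = 0, h′(0) = 0, h′′(0) = 144, h′′′(0) = -1080.

f: a_k = 0, 6, -6, 8, -12, 96/5, -32, 384/7, -96, …
g: a_k = 0, 12, -18, 36, -81, 972/5, -486, 8748/7, -6561/2, …
Sym-product of L_f,L_g gives L₀ (≤ ord 4).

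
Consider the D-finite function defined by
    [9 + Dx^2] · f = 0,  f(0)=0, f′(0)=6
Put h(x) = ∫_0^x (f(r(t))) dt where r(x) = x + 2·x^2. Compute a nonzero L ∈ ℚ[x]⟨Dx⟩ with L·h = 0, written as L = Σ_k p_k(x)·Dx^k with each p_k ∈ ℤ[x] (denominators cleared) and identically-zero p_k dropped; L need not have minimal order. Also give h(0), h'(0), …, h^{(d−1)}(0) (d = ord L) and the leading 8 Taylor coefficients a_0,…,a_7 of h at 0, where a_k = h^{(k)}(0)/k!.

f: a_k = 0, 6, 0, -9, 0, 81/20, 0, -243/280, …
Substitute x→r, Dx→(1/r')Dx; clear ⇒ L₀.
h=∫₀ˣh₀: take L = L₀·Dx.
L = (9 + 108·x + 432·x^2 + 576·x^3)·Dx - 4·Dx^2 + (1 + 4·x)·Dx^3  (order 3).
h: a_k = 0, 0, 3, 4, -9/4, -54/5, -693/40, -9/2, …
ICs: h(0) = 0, h′(0) = 0, h′′(0) = 6.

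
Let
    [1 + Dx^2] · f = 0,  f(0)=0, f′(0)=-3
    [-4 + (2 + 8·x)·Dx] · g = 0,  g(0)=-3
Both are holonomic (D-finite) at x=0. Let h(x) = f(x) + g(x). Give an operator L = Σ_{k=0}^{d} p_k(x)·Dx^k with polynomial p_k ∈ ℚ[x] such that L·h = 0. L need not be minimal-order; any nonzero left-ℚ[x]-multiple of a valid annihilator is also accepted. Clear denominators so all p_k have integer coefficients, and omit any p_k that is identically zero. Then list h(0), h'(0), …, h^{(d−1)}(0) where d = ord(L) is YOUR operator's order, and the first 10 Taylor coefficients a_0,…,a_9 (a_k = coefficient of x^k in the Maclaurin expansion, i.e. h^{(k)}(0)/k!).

L = (-26 - 16·x - 32·x^2) + (-3 - 4·x + 48·x^2 + 64·x^3)·Dx + (-26 - 16·x - 32·x^2)·Dx^2 + (-3 - 4·x + 48·x^2 + 64·x^3)·Dx^3  (order 3).
h: a_k = -3, -9, 6, -23/2, 30, -3361/40, 252, -1330559/1680, 2574, -1037836801/120960, …
ICs: h(0) = -3, h′(0) = -9, h′′(0) = 12.

f: a_k = 0, -3, 0, 1/2, 0, -1/40, 0, 1/1680, 0, -1/120960, …
g: a_k = -3, -6, 6, -12, 30, -84, 252, -792, 2574, -8580, …
f+g: L₀ = lclm(L_f,L_g), ord ≤ 2+1.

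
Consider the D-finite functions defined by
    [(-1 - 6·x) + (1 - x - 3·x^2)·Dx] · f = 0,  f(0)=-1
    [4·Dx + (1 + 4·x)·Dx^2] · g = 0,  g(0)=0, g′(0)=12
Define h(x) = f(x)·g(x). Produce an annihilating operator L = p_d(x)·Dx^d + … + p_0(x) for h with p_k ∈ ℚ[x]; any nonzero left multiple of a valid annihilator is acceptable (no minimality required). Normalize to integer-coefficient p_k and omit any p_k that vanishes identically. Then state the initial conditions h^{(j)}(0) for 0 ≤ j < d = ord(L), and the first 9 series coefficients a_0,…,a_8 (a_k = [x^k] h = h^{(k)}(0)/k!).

f: a_k = -1, -1, -4, -7, -19, -40, -97, -217, -508, …
g: a_k = 0, 12, -24, 64, -192, 3072/5, -2048, 49152/7, -24576, …
h₀=f·g: eliminate ⇒ L₀, order ≤ 1·2.
L = (10 + 48·x) + (-2 + 24·x + 60·x^2)·Dx + (-1 - 3·x + 7·x^2 + 12·x^3)·Dx^2  (order 2).
h: a_k = 0, -12, 12, -88, 140, -3692/5, 8648/5, -262756/35, 779012/35, …
ICs: h(0) = 0, h′(0) = -12.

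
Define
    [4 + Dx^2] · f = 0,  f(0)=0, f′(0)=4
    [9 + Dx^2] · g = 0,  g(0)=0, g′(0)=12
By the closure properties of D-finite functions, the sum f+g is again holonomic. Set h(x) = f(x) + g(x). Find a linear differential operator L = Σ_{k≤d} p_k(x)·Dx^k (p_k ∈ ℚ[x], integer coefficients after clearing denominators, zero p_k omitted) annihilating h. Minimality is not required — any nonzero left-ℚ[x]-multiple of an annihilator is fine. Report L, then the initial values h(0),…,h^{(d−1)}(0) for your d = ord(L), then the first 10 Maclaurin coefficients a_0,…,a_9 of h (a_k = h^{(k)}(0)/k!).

L = 36 + 13·Dx^2 + Dx^4  (order 4).
h: a_k = 0, 16, 0, -62/3, 0, 259/30, 0, -2251/1260, 0, 19939/90720, …
ICs: h(0) = 0, h′(0) = 16, h′′(0) = 0, h′′′(0) = -124.

f: a_k = 0, 4, 0, -8/3, 0, 8/15, 0, -16/315, 0, 8/2835, …
g: a_k = 0, 12, 0, -18, 0, 81/10, 0, -243/140, 0, 243/1120, …
h₀=f+g: left-lcm gives L₀, ord ≤ 4.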